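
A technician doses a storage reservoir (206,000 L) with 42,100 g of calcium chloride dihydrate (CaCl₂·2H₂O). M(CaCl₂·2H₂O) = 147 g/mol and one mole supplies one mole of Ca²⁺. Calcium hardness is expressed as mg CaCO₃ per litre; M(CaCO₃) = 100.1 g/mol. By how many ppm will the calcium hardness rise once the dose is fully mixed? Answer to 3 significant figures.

Moles of Ca²⁺: 42,100 g ÷ 147 g/mol = 286.4 mol.
As CaCO₃: 286.4 mol × 100.1 g/mol = 28,670 g.
Rise: 28,670 g / 206,000 L × 1000 = 139.2 mg/L.

139 ppm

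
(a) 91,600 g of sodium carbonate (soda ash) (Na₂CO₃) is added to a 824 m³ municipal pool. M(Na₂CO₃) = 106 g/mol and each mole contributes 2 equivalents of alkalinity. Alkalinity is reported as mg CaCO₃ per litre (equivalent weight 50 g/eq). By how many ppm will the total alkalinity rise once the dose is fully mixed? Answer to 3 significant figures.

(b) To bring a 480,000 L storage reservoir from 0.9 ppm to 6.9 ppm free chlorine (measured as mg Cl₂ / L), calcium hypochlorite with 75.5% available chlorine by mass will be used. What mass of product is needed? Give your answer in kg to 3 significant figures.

(a) Volume: 824 m³ = 824,000 L.
(a) Moles of Na₂CO₃: 91,600 g ÷ 106 g/mol = 864.2 mol → 1728 eq of alkalinity.
(a) As CaCO₃: 1728 eq × 50 g/eq = 86,420 g.
(a) Rise: 86,420 g / 824,000 L × 1000 = 104.9 mg/L.

(b) Chlorine deficit: 6.9 − 0.9 = 6 ppm = 6 mg/L as Cl₂.
(b) Cl₂ equivalent needed: 6 mg/L × 480,000 L = 2,880,000 mg = 2880 g.
(b) Product at 75.5% available chlorine: 2880 / 0.755 = 3815 g.

(a) 105 ppm; (b) 3.81 kg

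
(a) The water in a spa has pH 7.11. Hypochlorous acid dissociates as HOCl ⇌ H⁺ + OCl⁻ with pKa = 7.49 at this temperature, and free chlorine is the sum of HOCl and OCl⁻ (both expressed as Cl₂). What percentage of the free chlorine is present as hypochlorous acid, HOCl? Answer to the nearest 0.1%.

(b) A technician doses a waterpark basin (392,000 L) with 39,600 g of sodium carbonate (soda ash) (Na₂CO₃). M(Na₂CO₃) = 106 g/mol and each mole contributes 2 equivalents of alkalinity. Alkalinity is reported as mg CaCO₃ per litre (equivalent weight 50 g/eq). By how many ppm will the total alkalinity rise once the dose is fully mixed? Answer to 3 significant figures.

(a) 70.6%; (b) 95.3 ppm

(a) [OCl⁻]/[HOCl] = 10^(pH − pKa) = 10^(7.11 − 7.49) = 10^-0.38 = 0.4169.
(a) Fraction as HOCl = 1 / (1 + 0.4169) = 0.7058.

(b) Moles of Na₂CO₃: 39,600 g ÷ 106 g/mol = 373.6 mol → 747.2 eq of alkalinity.
(b) As CaCO₃: 747.2 eq × 50 g/eq = 37,360 g.
(b) Rise: 37,360 g / 392,000 L × 1000 = 95.3 mg/L.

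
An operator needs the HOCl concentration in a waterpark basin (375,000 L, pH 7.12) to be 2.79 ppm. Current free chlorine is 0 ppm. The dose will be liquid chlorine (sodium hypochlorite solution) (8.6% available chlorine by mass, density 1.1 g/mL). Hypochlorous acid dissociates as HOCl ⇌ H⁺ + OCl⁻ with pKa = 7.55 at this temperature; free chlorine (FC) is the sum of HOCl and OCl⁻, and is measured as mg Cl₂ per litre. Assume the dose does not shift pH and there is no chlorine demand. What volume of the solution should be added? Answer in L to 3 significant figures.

15.2 L

[OCl⁻]/[HOCl] = 10^(pH − pKa) = 10^(7.12 − 7.55) = 0.3715; fraction as HOCl = 1/(1 + 0.3715) = 0.7291.
Free chlorine required for 2.79 ppm HOCl: 2.79 / 0.7291 = 3.827 ppm.
FC to add: 3.827 − 0 = 3.827 mg/L as Cl₂.
Cl₂ equivalent: 3.827 mg/L × 375,000 L = 1435 g.
Product at 8.6% available Cl: 1435 / 0.086 = 16,690 g.
Volume: 16,690 g ÷ 1.1 g/mL = 15,170 mL.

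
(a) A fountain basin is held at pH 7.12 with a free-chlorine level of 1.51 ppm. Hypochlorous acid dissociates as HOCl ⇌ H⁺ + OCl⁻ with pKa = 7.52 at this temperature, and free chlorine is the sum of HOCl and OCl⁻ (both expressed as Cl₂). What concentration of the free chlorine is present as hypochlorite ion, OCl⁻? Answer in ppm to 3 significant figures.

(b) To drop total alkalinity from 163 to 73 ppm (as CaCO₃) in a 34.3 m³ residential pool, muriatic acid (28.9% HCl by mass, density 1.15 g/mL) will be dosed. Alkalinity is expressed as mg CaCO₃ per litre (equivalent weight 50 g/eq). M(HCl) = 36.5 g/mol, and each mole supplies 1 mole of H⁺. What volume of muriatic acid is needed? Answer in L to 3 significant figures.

(a) 0.430 ppm; (b) 6.78 L

(a) [OCl⁻]/[HOCl] = 10^(pH − pKa) = 10^(7.12 − 7.52) = 10^-0.40 = 0.3981.
(a) Fraction as HOCl = 1 / (1 + 0.3981) = 0.7153.
(a) OCl⁻ = (1 − 0.7153) × 1.51 ppm = 0.43 ppm.

(b) Volume: 34.3 m³ = 34,300 L.
(b) Alkalinity to neutralize: (163 − 73) = 90 mg/L as CaCO₃ × 34,300 L = 3087 g as CaCO₃.
(b) Equivalents of H⁺ required: 3087 ÷ 50 g/eq = 61.74 eq = 61.74 mol HCl.
(b) Mass of HCl: 61.74 × 36.5 = 2254 g.
(b) Mass of 28.9% solution: 2254 / 0.289 = 7798 g.
(b) Volume: 7798 g ÷ 1.15 g/mL = 6781 mL.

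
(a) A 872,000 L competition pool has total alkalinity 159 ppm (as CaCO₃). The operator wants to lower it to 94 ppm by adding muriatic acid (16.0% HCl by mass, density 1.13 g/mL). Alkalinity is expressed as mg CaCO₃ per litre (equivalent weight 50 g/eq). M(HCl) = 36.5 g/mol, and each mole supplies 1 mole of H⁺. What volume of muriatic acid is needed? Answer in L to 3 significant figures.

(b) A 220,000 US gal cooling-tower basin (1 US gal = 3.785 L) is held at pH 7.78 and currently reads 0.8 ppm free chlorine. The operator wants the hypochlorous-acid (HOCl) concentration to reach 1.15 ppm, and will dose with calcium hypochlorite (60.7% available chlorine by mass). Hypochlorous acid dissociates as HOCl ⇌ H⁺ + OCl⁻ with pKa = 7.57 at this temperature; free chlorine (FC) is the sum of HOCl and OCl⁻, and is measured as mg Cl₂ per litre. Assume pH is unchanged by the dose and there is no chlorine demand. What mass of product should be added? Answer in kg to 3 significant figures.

(a) 229 L; (b) 3.04 kg

(a) Alkalinity to neutralize: (159 − 94) = 65 mg/L as CaCO₃ × 872,000 L = 56,680 g as CaCO₃.
(a) Equivalents of H⁺ required: 56,680 ÷ 50 g/eq = 1134 eq = 1134 mol HCl.
(a) Mass of HCl: 1134 × 36.5 = 41,380 g.
(a) Mass of 16.0% solution: 41,380 / 0.16 = 258,600 g.
(a) Volume: 258,600 g ÷ 1.13 g/mL = 228,900 mL.

(b) Volume: 220,000 US gal × 3.785 L/gal = 832,700 L.
(b) [OCl⁻]/[HOCl] = 10^(pH − pKa) = 10^(7.78 − 7.57) = 1.622; fraction as HOCl = 1/(1 + 1.622) = 0.3814.
(b) Free chlorine required for 1.15 ppm HOCl: 1.15 / 0.3814 = 3.015 ppm.
(b) FC to add: 3.015 − 0.8 = 2.215 mg/L as Cl₂.
(b) Cl₂ equivalent: 2.215 mg/L × 832,700 L = 1844 g.
(b) Product at 60.7% available Cl: 1844 / 0.607 = 3039 g.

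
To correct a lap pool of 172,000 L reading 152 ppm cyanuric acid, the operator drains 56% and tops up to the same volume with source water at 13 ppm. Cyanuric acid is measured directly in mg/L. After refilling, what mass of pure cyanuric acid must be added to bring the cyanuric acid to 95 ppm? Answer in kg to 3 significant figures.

After draining 56% and refilling: 152 × 0.44 + 13 × 0.56 = 74.16 ppm.
Deficit to target: 95 − 74.16 = 20.84 mg/L.
Mass: 20.84 mg/L × 172,000 L = 3584 g cyanuric acid.

3.58 kg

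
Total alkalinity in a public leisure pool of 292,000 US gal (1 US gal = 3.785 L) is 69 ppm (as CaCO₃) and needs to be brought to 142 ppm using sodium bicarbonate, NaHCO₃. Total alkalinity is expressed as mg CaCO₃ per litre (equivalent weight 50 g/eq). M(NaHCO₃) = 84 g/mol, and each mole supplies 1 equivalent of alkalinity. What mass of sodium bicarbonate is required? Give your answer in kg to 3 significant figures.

Volume: 292,000 US gal × 3.785 L/gal = 1,105,220 L.
Alkalinity to add: (142 − 69) = 73 mg/L as CaCO₃ × 1,105,220 L = 80,680 g as CaCO₃.
Equivalents: 80,680 g ÷ 50 g/eq = 1614 eq.
NaHCO₃ supplies 1 eq per mole → 1614 mol.
Mass: 1614 mol × 84 g/mol = 135,500 g.

136 kg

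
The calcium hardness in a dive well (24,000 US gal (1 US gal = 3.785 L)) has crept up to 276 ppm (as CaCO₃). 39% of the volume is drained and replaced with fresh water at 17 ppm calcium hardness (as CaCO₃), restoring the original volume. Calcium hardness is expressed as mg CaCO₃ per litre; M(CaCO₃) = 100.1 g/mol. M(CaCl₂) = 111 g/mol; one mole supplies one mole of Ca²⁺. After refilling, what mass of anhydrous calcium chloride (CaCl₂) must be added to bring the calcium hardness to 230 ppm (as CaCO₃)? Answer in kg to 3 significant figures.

Volume: 24,000 US gal × 3.785 L/gal = 90,840 L.
After draining 39% and refilling: 276 × 0.61 + 17 × 0.39 = 174.99 ppm.
Deficit to target: 230 − 174.99 = 55.01 mg/L.
As CaCO₃: 55.01 mg/L × 90,840 L = 4997 g; ÷ 100.1 = 49.92 mol Ca²⁺.
Mass: 49.92 × 111 = 5541 g.

5.54 kg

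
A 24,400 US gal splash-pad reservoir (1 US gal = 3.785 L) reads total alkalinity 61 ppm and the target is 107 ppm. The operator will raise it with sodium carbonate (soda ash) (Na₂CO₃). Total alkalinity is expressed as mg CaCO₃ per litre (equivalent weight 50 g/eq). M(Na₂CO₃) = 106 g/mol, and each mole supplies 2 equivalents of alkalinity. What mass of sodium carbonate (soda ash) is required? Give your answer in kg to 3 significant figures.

Volume: 24,400 US gal × 3.785 L/gal = 92,354 L.
Alkalinity to add: (107 − 61) = 46 mg/L as CaCO₃ × 92,354 L = 4248 g as CaCO₃.
Equivalents: 4248 g ÷ 50 g/eq = 84.97 eq.
Each mole of Na₂CO₃ supplies 2 eq, so 84.97 / 2 = 42.48 mol.
Mass: 42.48 mol × 106 g/mol = 4503 g.

4.50 kg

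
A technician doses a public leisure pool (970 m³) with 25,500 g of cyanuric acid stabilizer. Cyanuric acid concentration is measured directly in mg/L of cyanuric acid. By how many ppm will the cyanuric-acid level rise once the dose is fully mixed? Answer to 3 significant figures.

Volume: 970 m³ = 970,000 L.
Rise: 25,500 g / 970,000 L × 1000 = 26.29 mg/L.

26.3 ppm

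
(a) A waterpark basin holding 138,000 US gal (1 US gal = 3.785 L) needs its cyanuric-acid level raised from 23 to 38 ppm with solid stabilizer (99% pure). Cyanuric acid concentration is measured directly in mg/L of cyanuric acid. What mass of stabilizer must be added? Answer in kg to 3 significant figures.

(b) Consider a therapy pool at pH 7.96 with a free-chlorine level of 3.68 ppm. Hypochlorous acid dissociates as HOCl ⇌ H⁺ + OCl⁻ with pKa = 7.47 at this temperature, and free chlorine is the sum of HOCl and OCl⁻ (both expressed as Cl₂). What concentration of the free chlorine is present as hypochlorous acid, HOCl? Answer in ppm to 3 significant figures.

(a) 7.91 kg; (b) 0.900 ppm

(a) Volume: 138,000 US gal × 3.785 L/gal = 522,330 L.
(a) CYA to add: (38 − 23) = 15 mg/L × 522,330 L = 7835 g cyanuric acid.
(a) At 99% purity: 7835 / 0.99 = 7914 g product.

(b) [OCl⁻]/[HOCl] = 10^(pH − pKa) = 10^(7.96 − 7.47) = 10^0.49 = 3.09.
(b) Fraction as HOCl = 1 / (1 + 3.09) = 0.2445.
(b) HOCl = 0.2445 × 3.68 ppm = 0.8997 ppm.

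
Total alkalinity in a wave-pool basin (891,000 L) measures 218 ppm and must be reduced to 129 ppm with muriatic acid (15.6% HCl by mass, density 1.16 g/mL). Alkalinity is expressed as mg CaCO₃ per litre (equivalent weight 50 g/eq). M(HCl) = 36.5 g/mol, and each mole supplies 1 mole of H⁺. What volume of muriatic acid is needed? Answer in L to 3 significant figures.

Alkalinity to neutralize: (218 − 129) = 89 mg/L as CaCO₃ × 891,000 L = 79,300 g as CaCO₃.
Equivalents of H⁺ required: 79,300 ÷ 50 g/eq = 1586 eq = 1586 mol HCl.
Mass of HCl: 1586 × 36.5 = 57,890 g.
Mass of 15.6% solution: 57,890 / 0.156 = 371,100 g.
Volume: 371,100 g ÷ 1.16 g/mL = 319,900 mL.

320 L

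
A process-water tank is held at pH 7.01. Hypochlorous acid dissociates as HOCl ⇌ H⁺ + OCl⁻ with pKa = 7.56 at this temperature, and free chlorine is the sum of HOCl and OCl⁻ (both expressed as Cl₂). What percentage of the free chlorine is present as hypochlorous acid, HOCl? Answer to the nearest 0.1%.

[OCl⁻]/[HOCl] = 10^(pH − pKa) = 10^(7.01 − 7.56) = 10^-0.55 = 0.2818.
Fraction as HOCl = 1 / (1 + 0.2818) = 0.7801.

78.0%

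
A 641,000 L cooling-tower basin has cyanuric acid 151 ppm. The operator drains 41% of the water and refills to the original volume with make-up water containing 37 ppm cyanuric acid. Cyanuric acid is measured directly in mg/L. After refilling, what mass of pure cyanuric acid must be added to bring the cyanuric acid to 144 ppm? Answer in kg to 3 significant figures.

25.5 kg

After draining 41% and refilling: 151 × 0.59 + 37 × 0.41 = 104.26 ppm.
Deficit to target: 144 − 104.26 = 39.74 mg/L.
Mass: 39.74 mg/L × 641,000 L = 25,470 g cyanuric acid.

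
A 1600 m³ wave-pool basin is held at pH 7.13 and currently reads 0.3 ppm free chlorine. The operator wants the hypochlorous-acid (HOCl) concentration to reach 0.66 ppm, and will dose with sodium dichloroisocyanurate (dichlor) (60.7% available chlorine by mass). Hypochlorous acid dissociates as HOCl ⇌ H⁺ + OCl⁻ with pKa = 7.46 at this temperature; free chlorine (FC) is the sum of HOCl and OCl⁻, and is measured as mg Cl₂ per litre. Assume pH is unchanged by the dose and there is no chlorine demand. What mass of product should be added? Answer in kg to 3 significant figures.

1.76 kg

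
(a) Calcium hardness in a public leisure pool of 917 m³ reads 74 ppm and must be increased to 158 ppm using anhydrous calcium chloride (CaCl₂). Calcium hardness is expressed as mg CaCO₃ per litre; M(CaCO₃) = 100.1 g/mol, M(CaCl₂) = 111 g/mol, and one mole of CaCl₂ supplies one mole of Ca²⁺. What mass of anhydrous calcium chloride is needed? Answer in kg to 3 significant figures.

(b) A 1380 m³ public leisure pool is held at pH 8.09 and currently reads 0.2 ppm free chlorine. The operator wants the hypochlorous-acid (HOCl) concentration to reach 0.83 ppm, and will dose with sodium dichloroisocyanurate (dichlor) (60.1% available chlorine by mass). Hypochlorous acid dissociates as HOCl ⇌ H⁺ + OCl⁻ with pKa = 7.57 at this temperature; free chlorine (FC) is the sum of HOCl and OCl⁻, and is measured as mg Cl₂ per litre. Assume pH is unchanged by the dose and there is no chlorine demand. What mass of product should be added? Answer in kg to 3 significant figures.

(a) 85.4 kg; (b) 7.76 kg

(a) Volume: 917 m³ = 917,000 L.
(a) Hardness to add: (158 − 74) = 84 mg/L as CaCO₃ × 917,000 L = 77,030 g as CaCO₃.
(a) Moles of Ca²⁺ (1 mol Ca²⁺ ≡ 1 mol CaCO₃): 77,030 / 100.1 g/mol = 769.5 mol.
(a) Mass of CaCl₂: 769.5 × 111 = 85,420 g.

(b) Volume: 1380 m³ = 1,380,000 L.
(b) [OCl⁻]/[HOCl] = 10^(pH − pKa) = 10^(8.09 − 7.57) = 3.311; fraction as HOCl = 1/(1 + 3.311) = 0.2319.
(b) Free chlorine required for 0.83 ppm HOCl: 0.83 / 0.2319 = 3.578 ppm.
(b) FC to add: 3.578 − 0.2 = 3.378 mg/L as Cl₂.
(b) Cl₂ equivalent: 3.378 mg/L × 1,380,000 L = 4662 g.
(b) Product at 60.1% available Cl: 4662 / 0.601 = 7757 g.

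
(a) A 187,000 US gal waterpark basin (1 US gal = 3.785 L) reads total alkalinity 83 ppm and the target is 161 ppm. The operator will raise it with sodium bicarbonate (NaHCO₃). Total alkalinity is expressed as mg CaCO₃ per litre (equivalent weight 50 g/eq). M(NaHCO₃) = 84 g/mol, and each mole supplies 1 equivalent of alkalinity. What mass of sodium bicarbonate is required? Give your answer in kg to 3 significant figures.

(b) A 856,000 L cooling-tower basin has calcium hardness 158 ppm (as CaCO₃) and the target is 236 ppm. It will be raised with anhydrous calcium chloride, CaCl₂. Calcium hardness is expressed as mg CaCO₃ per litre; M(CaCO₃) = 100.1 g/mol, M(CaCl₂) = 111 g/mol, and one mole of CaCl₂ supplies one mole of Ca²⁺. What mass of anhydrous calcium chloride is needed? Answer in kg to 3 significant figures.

(a) 92.7 kg; (b) 74.0 kg

(a) Volume: 187,000 US gal × 3.785 L/gal = 707,795 L.
(a) Alkalinity to add: (161 − 83) = 78 mg/L as CaCO₃ × 707,795 L = 55,210 g as CaCO₃.
(a) Equivalents: 55,210 g ÷ 50 g/eq = 1104 eq.
(a) NaHCO₃ supplies 1 eq per mole → 1104 mol.
(a) Mass: 1104 mol × 84 g/mol = 92,750 g.

(b) Hardness to add: (236 − 158) = 78 mg/L as CaCO₃ × 856,000 L = 66,770 g as CaCO₃.
(b) Moles of Ca²⁺ (1 mol Ca²⁺ ≡ 1 mol CaCO₃): 66,770 / 100.1 g/mol = 667 mol.
(b) Mass of CaCl₂: 667 × 111 = 74,040 g.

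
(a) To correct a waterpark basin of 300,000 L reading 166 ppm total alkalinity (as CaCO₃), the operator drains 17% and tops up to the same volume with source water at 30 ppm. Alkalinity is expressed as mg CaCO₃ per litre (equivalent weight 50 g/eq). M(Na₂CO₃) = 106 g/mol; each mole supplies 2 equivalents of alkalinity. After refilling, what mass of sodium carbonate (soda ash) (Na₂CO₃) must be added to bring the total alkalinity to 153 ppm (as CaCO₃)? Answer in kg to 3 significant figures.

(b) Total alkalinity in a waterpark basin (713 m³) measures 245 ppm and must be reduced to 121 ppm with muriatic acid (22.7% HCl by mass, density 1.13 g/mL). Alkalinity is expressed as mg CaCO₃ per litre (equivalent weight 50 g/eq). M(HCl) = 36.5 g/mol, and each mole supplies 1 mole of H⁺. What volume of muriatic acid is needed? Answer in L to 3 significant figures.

(a) 3.22 kg; (b) 252 L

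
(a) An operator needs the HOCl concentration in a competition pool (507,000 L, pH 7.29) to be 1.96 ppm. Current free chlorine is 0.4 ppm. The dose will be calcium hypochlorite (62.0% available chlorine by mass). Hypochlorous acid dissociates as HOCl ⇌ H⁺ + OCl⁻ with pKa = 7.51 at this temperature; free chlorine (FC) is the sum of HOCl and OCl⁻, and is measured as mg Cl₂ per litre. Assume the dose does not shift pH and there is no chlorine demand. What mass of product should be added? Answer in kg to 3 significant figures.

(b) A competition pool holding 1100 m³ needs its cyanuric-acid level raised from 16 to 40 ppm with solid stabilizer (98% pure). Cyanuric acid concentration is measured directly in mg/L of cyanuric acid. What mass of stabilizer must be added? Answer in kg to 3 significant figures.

(a) 2.24 kg; (b) 26.9 kg

(a) [OCl⁻]/[HOCl] = 10^(pH − pKa) = 10^(7.29 − 7.51) = 0.6026; fraction as HOCl = 1/(1 + 0.6026) = 0.624.
(a) Free chlorine required for 1.96 ppm HOCl: 1.96 / 0.624 = 3.141 ppm.
(a) FC to add: 3.141 − 0.4 = 2.741 mg/L as Cl₂.
(a) Cl₂ equivalent: 2.741 mg/L × 507,000 L = 1390 g.
(a) Product at 62.0% available Cl: 1390 / 0.62 = 2241 g.

(b) Volume: 1100 m³ = 1,100,000 L.
(b) CYA to add: (40 − 16) = 24 mg/L × 1,100,000 L = 26,400 g cyanuric acid.
(b) At 98% purity: 26,400 / 0.98 = 26,940 g product.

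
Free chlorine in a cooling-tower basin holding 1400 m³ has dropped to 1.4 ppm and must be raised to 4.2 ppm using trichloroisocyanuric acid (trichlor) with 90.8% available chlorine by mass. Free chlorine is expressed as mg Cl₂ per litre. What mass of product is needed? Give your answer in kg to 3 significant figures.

4.32 kg

Volume: 1400 m³ = 1,400,000 L.
Chlorine deficit: 4.2 − 1.4 = 2.8 ppm = 2.8 mg/L as Cl₂.
Cl₂ equivalent needed: 2.8 mg/L × 1,400,000 L = 3,920,000 mg = 3920 g.
Product at 90.8% available chlorine: 3920 / 0.908 = 4317 g.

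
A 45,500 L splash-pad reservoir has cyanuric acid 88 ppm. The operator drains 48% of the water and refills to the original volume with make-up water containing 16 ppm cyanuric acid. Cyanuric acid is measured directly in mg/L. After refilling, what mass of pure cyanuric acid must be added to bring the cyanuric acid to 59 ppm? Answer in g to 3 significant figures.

253 g

After draining 48% and refilling: 88 × 0.52 + 16 × 0.48 = 53.44 ppm.
Deficit to target: 59 − 53.44 = 5.56 mg/L.
Mass: 5.56 mg/L × 45,500 L = 253 g cyanuric acid.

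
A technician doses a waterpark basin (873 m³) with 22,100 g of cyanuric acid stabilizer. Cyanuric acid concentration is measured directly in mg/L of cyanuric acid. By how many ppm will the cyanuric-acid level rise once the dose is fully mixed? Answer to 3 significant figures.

25.3 ppm

Volume: 873 m³ = 873,000 L.
Rise: 22,100 g / 873,000 L × 1000 = 25.32 mg/L.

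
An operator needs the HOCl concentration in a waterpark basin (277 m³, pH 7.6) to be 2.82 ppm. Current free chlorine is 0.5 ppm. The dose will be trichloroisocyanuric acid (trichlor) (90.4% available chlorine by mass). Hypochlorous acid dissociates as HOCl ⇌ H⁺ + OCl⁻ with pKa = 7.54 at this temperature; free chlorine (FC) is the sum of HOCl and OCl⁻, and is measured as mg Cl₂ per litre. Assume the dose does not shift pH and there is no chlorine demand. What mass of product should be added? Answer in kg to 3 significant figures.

1.70 kg

Volume: 277 m³ = 277,000 L.
[OCl⁻]/[HOCl] = 10^(pH − pKa) = 10^(7.6 − 7.54) = 1.148; fraction as HOCl = 1/(1 + 1.148) = 0.4655.
Free chlorine required for 2.82 ppm HOCl: 2.82 / 0.4655 = 6.058 ppm.
FC to add: 6.058 − 0.5 = 5.558 mg/L as Cl₂.
Cl₂ equivalent: 5.558 mg/L × 277,000 L = 1540 g.
Product at 90.4% available Cl: 1540 / 0.904 = 1703 g.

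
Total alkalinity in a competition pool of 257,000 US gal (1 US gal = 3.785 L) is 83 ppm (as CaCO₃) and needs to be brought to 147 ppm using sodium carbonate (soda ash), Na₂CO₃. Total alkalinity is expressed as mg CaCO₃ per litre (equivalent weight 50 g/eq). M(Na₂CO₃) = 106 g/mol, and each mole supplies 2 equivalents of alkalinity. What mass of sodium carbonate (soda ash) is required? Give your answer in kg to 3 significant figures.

Volume: 257,000 US gal × 3.785 L/gal = 972,745 L.
Alkalinity to add: (147 − 83) = 64 mg/L as CaCO₃ × 972,745 L = 62,260 g as CaCO₃.
Equivalents: 62,260 g ÷ 50 g/eq = 1245 eq.
Each mole of Na₂CO₃ supplies 2 eq, so 1245 / 2 = 622.6 mol.
Mass: 622.6 mol × 106 g/mol = 65,990 g.

66.0 kg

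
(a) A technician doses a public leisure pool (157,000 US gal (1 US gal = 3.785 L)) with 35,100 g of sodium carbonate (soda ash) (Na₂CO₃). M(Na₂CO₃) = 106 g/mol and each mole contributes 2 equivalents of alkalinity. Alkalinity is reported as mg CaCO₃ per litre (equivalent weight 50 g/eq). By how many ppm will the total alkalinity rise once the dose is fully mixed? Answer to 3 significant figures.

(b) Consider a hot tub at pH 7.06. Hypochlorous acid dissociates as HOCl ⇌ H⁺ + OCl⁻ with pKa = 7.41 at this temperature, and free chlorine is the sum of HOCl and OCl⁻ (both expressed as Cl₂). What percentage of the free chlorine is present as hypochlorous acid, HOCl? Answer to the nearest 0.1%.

(a) 55.7 ppm; (b) 69.1%

(a) Volume: 157,000 US gal × 3.785 L/gal = 594,245 L.
(a) Moles of Na₂CO₃: 35,100 g ÷ 106 g/mol = 331.1 mol → 662.3 eq of alkalinity.
(a) As CaCO₃: 662.3 eq × 50 g/eq = 33,110 g.
(a) Rise: 33,110 g / 594,245 L × 1000 = 55.72 mg/L.

(b) [OCl⁻]/[HOCl] = 10^(pH − pKa) = 10^(7.06 − 7.41) = 10^-0.35 = 0.4467.
(b) Fraction as HOCl = 1 / (1 + 0.4467) = 0.6912.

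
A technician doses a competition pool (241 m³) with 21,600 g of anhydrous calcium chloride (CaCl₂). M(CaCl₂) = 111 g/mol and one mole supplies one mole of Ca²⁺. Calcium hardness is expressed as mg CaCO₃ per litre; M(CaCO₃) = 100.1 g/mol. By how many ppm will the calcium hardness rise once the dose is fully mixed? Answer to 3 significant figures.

80.8 ppm

Volume: 241 m³ = 241,000 L.
Moles of Ca²⁺: 21,600 g ÷ 111 g/mol = 194.6 mol.
As CaCO₃: 194.6 mol × 100.1 g/mol = 19,480 g.
Rise: 19,480 g / 241,000 L × 1000 = 80.83 mg/L.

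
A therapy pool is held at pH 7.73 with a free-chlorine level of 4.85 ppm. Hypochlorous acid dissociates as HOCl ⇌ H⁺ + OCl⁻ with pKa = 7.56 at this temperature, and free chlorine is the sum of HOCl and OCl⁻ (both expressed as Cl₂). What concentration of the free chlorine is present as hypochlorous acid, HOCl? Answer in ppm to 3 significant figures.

[OCl⁻]/[HOCl] = 10^(pH − pKa) = 10^(7.73 − 7.56) = 10^0.17 = 1.479.
Fraction as HOCl = 1 / (1 + 1.479) = 0.4034.
HOCl = 0.4034 × 4.85 ppm = 1.956 ppm.

1.96 ppm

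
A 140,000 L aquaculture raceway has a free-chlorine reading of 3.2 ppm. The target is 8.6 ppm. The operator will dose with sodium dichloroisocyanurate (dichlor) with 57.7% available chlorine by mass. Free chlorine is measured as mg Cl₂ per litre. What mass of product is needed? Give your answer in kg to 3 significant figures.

Chlorine deficit: 8.6 − 3.2 = 5.4 ppm = 5.4 mg/L as Cl₂.
Cl₂ equivalent needed: 5.4 mg/L × 140,000 L = 756,000 mg = 756 g.
Product at 57.7% available chlorine: 756 / 0.577 = 1310 g.

1.31 kg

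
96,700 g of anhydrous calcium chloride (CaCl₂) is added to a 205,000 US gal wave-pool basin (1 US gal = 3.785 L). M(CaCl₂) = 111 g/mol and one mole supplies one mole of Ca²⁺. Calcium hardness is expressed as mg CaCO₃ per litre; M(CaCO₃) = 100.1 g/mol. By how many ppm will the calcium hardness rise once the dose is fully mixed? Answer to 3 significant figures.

Volume: 205,000 US gal × 3.785 L/gal = 775,925 L.
Moles of Ca²⁺: 96,700 g ÷ 111 g/mol = 871.2 mol.
As CaCO₃: 871.2 mol × 100.1 g/mol = 87,200 g.
Rise: 87,200 g / 775,925 L × 1000 = 112.4 mg/L.

112 ppm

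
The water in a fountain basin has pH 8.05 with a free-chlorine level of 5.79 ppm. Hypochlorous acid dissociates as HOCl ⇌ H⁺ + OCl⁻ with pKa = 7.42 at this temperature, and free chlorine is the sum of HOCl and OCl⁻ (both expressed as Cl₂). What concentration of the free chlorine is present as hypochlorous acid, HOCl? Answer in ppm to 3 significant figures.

1.10 ppm

[OCl⁻]/[HOCl] = 10^(pH − pKa) = 10^(8.05 − 7.42) = 10^0.63 = 4.266.
Fraction as HOCl = 1 / (1 + 4.266) = 0.1899.
HOCl = 0.1899 × 5.79 ppm = 1.1 ppm.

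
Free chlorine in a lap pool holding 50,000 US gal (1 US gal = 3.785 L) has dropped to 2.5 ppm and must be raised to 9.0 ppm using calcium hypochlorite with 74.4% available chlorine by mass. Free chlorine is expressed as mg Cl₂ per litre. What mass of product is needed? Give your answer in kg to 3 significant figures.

1.65 kg

Volume: 50,000 US gal × 3.785 L/gal = 189,250 L.
Chlorine deficit: 9.0 − 2.5 = 6.5 ppm = 6.5 mg/L as Cl₂.
Cl₂ equivalent needed: 6.5 mg/L × 189,250 L = 1,230,000 mg = 1230 g.
Product at 74.4% available chlorine: 1230 / 0.744 = 1653 g.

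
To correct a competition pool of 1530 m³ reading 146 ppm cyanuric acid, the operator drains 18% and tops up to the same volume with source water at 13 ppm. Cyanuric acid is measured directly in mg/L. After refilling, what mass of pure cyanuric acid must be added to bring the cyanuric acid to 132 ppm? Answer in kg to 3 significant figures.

Volume: 1530 m³ = 1,530,000 L.
After draining 18% and refilling: 146 × 0.82 + 13 × 0.18 = 122.06 ppm.
Deficit to target: 132 − 122.06 = 9.94 mg/L.
Mass: 9.94 mg/L × 1,530,000 L = 15,210 g cyanuric acid.

15.2 kg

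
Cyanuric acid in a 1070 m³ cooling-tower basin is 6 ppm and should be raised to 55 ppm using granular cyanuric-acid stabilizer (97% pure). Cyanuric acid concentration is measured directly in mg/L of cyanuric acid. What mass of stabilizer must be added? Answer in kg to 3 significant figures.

54.1 kg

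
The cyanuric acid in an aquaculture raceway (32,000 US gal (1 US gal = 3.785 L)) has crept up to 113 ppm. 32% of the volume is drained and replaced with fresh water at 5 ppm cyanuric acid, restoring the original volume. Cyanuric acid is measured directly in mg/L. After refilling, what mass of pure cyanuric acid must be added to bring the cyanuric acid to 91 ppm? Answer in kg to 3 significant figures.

Volume: 32,000 US gal × 3.785 L/gal = 121,120 L.
After draining 32% and refilling: 113 × 0.68 + 5 × 0.32 = 78.44 ppm.
Deficit to target: 91 − 78.44 = 12.56 mg/L.
Mass: 12.56 mg/L × 121,120 L = 1521 g cyanuric acid.

1.52 kg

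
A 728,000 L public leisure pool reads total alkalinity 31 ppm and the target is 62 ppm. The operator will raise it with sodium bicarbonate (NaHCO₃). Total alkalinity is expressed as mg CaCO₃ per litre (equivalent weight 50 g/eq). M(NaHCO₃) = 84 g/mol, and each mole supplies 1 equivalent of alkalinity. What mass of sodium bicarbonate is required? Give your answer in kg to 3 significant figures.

37.9 kg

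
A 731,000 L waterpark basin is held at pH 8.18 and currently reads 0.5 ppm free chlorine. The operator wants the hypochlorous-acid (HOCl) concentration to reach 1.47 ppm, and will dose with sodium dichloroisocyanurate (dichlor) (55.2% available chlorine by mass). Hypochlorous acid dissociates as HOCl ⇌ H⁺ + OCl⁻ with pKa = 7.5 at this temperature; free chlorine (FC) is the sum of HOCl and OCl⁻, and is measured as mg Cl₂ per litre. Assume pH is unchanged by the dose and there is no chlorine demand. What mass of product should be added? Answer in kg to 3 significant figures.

[OCl⁻]/[HOCl] = 10^(pH − pKa) = 10^(8.18 − 7.5) = 4.786; fraction as HOCl = 1/(1 + 4.786) = 0.1728.
Free chlorine required for 1.47 ppm HOCl: 1.47 / 0.1728 = 8.506 ppm.
FC to add: 8.506 − 0.5 = 8.006 mg/L as Cl₂.
Cl₂ equivalent: 8.006 mg/L × 731,000 L = 5852 g.
Product at 55.2% available Cl: 5852 / 0.552 = 10,600 g.

10.6 kg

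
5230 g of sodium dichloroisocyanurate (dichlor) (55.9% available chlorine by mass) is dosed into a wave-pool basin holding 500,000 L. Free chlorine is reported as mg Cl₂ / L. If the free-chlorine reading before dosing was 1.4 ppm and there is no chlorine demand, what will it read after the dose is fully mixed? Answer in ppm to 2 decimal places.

7.25 ppm

Available chlorine delivered: 5230 g × 0.559 = 2924 g as Cl₂.
Concentration rise: 2924 g / 500,000 L = 5.847 mg/L = 5.85 ppm.
Final FC: 1.4 + 5.85 = 7.25 ppm.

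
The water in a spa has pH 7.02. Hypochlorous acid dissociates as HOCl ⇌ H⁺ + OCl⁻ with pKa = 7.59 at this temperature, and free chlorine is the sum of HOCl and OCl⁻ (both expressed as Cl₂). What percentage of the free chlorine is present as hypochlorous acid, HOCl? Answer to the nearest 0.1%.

78.8%

[OCl⁻]/[HOCl] = 10^(pH − pKa) = 10^(7.02 − 7.59) = 10^-0.57 = 0.2692.
Fraction as HOCl = 1 / (1 + 0.2692) = 0.7879.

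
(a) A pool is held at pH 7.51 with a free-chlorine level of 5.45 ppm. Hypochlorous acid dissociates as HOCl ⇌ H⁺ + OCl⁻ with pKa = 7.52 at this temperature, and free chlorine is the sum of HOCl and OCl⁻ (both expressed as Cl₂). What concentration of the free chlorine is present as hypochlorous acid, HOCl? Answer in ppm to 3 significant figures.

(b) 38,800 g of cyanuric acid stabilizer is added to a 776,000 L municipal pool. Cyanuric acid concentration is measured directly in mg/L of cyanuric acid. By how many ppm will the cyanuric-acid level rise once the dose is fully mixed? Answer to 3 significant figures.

(a) [OCl⁻]/[HOCl] = 10^(pH − pKa) = 10^(7.51 − 7.52) = 10^-0.01 = 0.9772.
(a) Fraction as HOCl = 1 / (1 + 0.9772) = 0.5058.
(a) HOCl = 0.5058 × 5.45 ppm = 2.756 ppm.

(b) Rise: 38,800 g / 776,000 L × 1000 = 50 mg/L.

(a) 2.76 ppm; (b) 50.0 ppm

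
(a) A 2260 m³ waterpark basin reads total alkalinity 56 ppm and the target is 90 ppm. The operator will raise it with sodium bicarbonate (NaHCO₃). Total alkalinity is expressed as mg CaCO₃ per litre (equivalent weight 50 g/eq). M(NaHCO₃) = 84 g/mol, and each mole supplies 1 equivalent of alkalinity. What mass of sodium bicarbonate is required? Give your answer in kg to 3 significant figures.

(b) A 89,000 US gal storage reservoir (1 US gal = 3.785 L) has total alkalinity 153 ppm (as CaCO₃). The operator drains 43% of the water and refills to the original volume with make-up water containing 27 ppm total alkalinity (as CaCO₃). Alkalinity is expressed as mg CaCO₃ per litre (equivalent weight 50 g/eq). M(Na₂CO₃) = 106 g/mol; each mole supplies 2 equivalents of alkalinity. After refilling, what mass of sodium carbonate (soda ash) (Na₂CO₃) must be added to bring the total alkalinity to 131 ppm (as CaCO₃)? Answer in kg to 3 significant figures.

(a) 129 kg; (b) 11.5 kg

(a) Volume: 2260 m³ = 2,260,000 L.
(a) Alkalinity to add: (90 − 56) = 34 mg/L as CaCO₃ × 2,260,000 L = 76,840 g as CaCO₃.
(a) Equivalents: 76,840 g ÷ 50 g/eq = 1537 eq.
(a) NaHCO₃ supplies 1 eq per mole → 1537 mol.
(a) Mass: 1537 mol × 84 g/mol = 129,100 g.

(b) Volume: 89,000 US gal × 3.785 L/gal = 336,865 L.
(b) After draining 43% and refilling: 153 × 0.57 + 27 × 0.43 = 98.82 ppm.
(b) Deficit to target: 131 − 98.82 = 32.18 mg/L.
(b) As CaCO₃: 32.18 mg/L × 336,865 L = 10,840 g; ÷ 50 g/eq ÷ 2 = 108.4 mol Na₂CO₃.
(b) Mass: 108.4 × 106 = 11,490 g.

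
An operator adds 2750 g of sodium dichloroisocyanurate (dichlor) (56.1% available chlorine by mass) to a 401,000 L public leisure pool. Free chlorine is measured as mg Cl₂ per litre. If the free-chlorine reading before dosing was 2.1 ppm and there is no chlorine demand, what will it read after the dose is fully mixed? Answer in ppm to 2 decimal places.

5.95 ppm

Available chlorine delivered: 2750 g × 0.561 = 1543 g as Cl₂.
Concentration rise: 1543 g / 401,000 L = 3.847 mg/L = 3.85 ppm.
Final FC: 2.1 + 3.85 = 5.95 ppm.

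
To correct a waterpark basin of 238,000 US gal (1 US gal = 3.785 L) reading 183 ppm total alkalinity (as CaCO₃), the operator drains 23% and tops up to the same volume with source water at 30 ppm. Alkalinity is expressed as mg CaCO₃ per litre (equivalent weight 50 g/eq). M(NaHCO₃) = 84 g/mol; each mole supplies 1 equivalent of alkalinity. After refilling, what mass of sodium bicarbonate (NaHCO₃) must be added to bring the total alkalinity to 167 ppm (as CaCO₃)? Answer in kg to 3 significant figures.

29.0 kg

Volume: 238,000 US gal × 3.785 L/gal = 900,830 L.
After draining 23% and refilling: 183 × 0.77 + 30 × 0.23 = 147.81 ppm.
Deficit to target: 167 − 147.81 = 19.19 mg/L.
As CaCO₃: 19.19 mg/L × 900,830 L = 17,290 g; ÷ 50 g/eq ÷ 1 = 345.7 mol NaHCO₃.
Mass: 345.7 × 84 = 29,040 g.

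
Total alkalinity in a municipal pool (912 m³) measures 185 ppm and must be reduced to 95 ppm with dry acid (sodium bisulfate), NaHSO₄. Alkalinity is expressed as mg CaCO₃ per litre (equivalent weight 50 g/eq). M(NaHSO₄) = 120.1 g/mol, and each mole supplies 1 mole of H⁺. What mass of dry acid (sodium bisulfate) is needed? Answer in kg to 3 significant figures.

Volume: 912 m³ = 912,000 L.
Alkalinity to neutralize: (185 − 95) = 90 mg/L as CaCO₃ × 912,000 L = 82,080 g as CaCO₃.
Equivalents of H⁺ required: 82,080 ÷ 50 g/eq = 1642 eq = 1642 mol NaHSO₄.
Mass of NaHSO₄: 1642 × 120.1 = 197,200 g.

197 kg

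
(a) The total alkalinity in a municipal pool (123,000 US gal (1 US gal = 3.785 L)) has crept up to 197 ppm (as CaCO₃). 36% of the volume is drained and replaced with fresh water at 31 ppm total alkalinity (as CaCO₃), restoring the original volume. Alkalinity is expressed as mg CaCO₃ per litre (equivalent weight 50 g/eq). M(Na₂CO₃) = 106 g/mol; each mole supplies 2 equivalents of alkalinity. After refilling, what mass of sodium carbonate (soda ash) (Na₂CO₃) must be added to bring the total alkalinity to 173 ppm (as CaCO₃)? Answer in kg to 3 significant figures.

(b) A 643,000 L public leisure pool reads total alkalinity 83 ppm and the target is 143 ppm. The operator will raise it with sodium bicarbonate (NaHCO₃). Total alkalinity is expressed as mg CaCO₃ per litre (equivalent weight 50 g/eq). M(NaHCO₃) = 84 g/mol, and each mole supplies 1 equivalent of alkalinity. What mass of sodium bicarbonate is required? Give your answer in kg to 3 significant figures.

(a) 17.6 kg; (b) 64.8 kg

(a) Volume: 123,000 US gal × 3.785 L/gal = 465,555 L.
(a) After draining 36% and refilling: 197 × 0.64 + 31 × 0.36 = 137.24 ppm.
(a) Deficit to target: 173 − 137.24 = 35.76 mg/L.
(a) As CaCO₃: 35.76 mg/L × 465,555 L = 16,650 g; ÷ 50 g/eq ÷ 2 = 166.5 mol Na₂CO₃.
(a) Mass: 166.5 × 106 = 17,650 g.

(b) Alkalinity to add: (143 − 83) = 60 mg/L as CaCO₃ × 643,000 L = 38,580 g as CaCO₃.
(b) Equivalents: 38,580 g ÷ 50 g/eq = 771.6 eq.
(b) NaHCO₃ supplies 1 eq per mole → 771.6 mol.
(b) Mass: 771.6 mol × 84 g/mol = 64,810 g.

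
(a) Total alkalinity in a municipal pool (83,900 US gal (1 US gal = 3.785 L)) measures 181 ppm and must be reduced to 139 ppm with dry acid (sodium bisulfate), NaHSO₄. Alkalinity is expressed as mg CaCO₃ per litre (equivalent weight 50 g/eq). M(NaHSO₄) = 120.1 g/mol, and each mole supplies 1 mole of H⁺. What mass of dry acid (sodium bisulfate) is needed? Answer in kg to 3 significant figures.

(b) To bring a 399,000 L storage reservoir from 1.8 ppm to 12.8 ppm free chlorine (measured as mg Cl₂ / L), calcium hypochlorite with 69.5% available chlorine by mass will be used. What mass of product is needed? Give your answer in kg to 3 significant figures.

(a) 32.0 kg; (b) 6.32 kg

(a) Volume: 83,900 US gal × 3.785 L/gal = 317,562 L.
(a) Alkalinity to neutralize: (181 − 139) = 42 mg/L as CaCO₃ × 317,562 L = 13,340 g as CaCO₃.
(a) Equivalents of H⁺ required: 13,340 ÷ 50 g/eq = 266.8 eq = 266.8 mol NaHSO₄.
(a) Mass of NaHSO₄: 266.8 × 120.1 = 32,040 g.

(b) Chlorine deficit: 12.8 − 1.8 = 11 ppm = 11 mg/L as Cl₂.
(b) Cl₂ equivalent needed: 11 mg/L × 399,000 L = 4,389,000 mg = 4389 g.
(b) Product at 69.5% available chlorine: 4389 / 0.695 = 6315 g.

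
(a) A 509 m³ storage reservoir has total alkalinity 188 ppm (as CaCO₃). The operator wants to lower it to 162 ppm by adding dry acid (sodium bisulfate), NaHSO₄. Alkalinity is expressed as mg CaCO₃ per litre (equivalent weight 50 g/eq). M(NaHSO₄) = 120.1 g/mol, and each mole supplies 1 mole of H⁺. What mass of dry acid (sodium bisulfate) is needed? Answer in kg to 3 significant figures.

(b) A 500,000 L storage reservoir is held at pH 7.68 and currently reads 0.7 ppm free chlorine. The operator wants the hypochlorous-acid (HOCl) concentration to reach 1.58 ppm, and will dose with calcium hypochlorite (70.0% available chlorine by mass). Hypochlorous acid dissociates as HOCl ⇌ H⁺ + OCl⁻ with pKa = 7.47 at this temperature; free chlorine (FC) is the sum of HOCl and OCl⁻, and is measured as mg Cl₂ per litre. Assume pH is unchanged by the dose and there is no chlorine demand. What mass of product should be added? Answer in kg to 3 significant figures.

(a) 31.8 kg; (b) 2.46 kg

(a) Volume: 509 m³ = 509,000 L.
(a) Alkalinity to neutralize: (188 − 162) = 26 mg/L as CaCO₃ × 509,000 L = 13,230 g as CaCO₃.
(a) Equivalents of H⁺ required: 13,230 ÷ 50 g/eq = 264.7 eq = 264.7 mol NaHSO₄.
(a) Mass of NaHSO₄: 264.7 × 120.1 = 31,790 g.

(b) [OCl⁻]/[HOCl] = 10^(pH − pKa) = 10^(7.68 − 7.47) = 1.622; fraction as HOCl = 1/(1 + 1.622) = 0.3814.
(b) Free chlorine required for 1.58 ppm HOCl: 1.58 / 0.3814 = 4.142 ppm.
(b) FC to add: 4.142 − 0.7 = 3.442 mg/L as Cl₂.
(b) Cl₂ equivalent: 3.442 mg/L × 500,000 L = 1721 g.
(b) Product at 70.0% available Cl: 1721 / 0.7 = 2459 g.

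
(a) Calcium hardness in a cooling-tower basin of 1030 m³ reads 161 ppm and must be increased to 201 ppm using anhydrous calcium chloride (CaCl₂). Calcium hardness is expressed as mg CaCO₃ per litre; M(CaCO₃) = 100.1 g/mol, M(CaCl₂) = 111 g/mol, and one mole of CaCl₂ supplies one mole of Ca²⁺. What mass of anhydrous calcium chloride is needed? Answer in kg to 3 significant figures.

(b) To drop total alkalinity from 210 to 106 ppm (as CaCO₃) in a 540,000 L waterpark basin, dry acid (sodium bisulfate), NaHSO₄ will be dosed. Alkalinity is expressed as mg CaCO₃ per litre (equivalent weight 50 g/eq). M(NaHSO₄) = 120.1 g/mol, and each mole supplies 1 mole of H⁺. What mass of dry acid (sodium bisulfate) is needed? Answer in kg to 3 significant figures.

(a) 45.7 kg; (b) 135 kg

(a) Volume: 1030 m³ = 1,030,000 L.
(a) Hardness to add: (201 − 161) = 40 mg/L as CaCO₃ × 1,030,000 L = 41,200 g as CaCO₃.
(a) Moles of Ca²⁺ (1 mol Ca²⁺ ≡ 1 mol CaCO₃): 41,200 / 100.1 g/mol = 411.6 mol.
(a) Mass of CaCl₂: 411.6 × 111 = 45,690 g.

(b) Alkalinity to neutralize: (210 − 106) = 104 mg/L as CaCO₃ × 540,000 L = 56,160 g as CaCO₃.
(b) Equivalents of H⁺ required: 56,160 ÷ 50 g/eq = 1123 eq = 1123 mol NaHSO₄.
(b) Mass of NaHSO₄: 1123 × 120.1 = 134,900 g.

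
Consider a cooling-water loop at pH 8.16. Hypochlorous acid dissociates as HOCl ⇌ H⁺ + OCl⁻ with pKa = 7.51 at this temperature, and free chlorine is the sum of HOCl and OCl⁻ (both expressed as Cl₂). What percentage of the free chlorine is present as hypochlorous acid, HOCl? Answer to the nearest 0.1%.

[OCl⁻]/[HOCl] = 10^(pH − pKa) = 10^(8.16 − 7.51) = 10^0.65 = 4.467.
Fraction as HOCl = 1 / (1 + 4.467) = 0.1829.

18.3%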